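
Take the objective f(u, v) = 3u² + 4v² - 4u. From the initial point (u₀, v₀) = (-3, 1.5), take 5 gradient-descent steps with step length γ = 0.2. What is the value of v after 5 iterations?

∇f = (6u - 4, 8v)
(u₁, v₁) = (-3, 1.5) − 0.2·(-22, 12) = (1.4, -0.9)
(u₂, v₂) = (1.4, -0.9) − 0.2·(4.4, -7.2) = (0.52, 0.54)
(u₃, v₃) = (0.52, 0.54) − 0.2·(-0.88, 4.32) = (0.696, -0.324)
(u₄, v₄) = (0.696, -0.324) − 0.2·(0.176, -2.592) = (0.6608, 0.1944)
(u₅, v₅) = (0.6608, 0.1944) − 0.2·(-0.0352, 1.5552) = (0.66784, -0.11664)
v = -0.11664

-0.11664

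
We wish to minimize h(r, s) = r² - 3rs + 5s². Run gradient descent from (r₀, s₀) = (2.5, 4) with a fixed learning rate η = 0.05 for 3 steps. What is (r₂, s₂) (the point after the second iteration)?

(2.92125, 1.615)

∇h = (2r - 3s, -3r + 10s)
Step 1: at (2.5, 4), ∇h = (-7, 32.5) → (2.5, 4) − 0.05·(-7, 32.5) = (2.85, 2.375)
Step 2: at (2.85, 2.375), ∇h = (-1.425, 15.2) → (2.85, 2.375) − 0.05·(-1.425, 15.2) = (2.92125, 1.615)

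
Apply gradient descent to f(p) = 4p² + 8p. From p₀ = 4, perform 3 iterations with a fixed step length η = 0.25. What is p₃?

f′(p) = 8p + 8
Step 1: f′(4) = 40; p₁ = 4 − 0.25·40 = -6
Step 2: f′(-6) = -40; p₂ = -6 − 0.25·(-40) = 4
Step 3: f′(4) = 40; p₃ = 4 − 0.25·40 = -6

-6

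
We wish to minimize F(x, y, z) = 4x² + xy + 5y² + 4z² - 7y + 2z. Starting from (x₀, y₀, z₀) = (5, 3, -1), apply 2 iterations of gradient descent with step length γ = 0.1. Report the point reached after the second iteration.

(0.12, 0.63, -0.28)

∇F = (8x + y, x + 10y - 7, 8z + 2)
Step 1: at (5, 3, -1), ∇F = (43, 28, -6) → (5, 3, -1) − 0.1·(43, 28, -6) = (0.7, 0.2, -0.4)
Step 2: at (0.7, 0.2, -0.4), ∇F = (5.8, -4.3, -1.2) → (0.7, 0.2, -0.4) − 0.1·(5.8, -4.3, -1.2) = (0.12, 0.63, -0.28)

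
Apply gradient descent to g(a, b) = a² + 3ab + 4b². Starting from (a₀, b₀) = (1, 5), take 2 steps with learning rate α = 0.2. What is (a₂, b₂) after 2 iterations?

(0.72, 3.6)

∇g = (2a + 3b, 3a + 8b)
Step 1: at (1, 5), ∇g = (17, 43) → (1, 5) − 0.2·(17, 43) = (-2.4, -3.6)
Step 2: at (-2.4, -3.6), ∇g = (-15.6, -36) → (-2.4, -3.6) − 0.2·(-15.6, -36) = (0.72, 3.6)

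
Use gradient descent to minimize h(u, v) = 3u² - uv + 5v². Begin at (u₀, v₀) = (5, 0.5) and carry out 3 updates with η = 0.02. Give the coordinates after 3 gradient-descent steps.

∇h = (6u - v, -u + 10v)
(u₁, v₁) = (5, 0.5) − 0.02·(29.5, 0) = (4.41, 0.5)
(u₂, v₂) = (4.41, 0.5) − 0.02·(25.96, 0.59) = (3.8908, 0.4882)
(u₃, v₃) = (3.8908, 0.4882) − 0.02·(22.8566, 0.9912) = (3.433668, 0.468376)

(3.433668, 0.468376)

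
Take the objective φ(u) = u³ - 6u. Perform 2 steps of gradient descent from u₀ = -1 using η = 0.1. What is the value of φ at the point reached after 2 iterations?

φ′(u) = 3u² - 6
Step 1: φ′(-1) = -3; u₁ = -1 − 0.1·(-3) = -0.7
Step 2: φ′(-0.7) = -4.53; u₂ = -0.7 − 0.1·(-4.53) = -0.247
φ(-0.247) = 1.466930777

1.466930777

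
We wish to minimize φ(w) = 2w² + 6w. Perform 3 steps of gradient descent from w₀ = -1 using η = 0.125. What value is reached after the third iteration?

-1.4375

φ′(w) = 4w + 6
w₁ = -1 − 0.125·2 = -1.25
w₂ = -1.25 − 0.125·1 = -1.375
w₃ = -1.375 − 0.125·0.5 = -1.4375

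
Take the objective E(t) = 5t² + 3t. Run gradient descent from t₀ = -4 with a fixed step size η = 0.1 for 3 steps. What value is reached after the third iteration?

E′(t) = 10t + 3
Step 1: E′(-4) = -37; t₁ = -4 − 0.1·(-37) = -0.3
Step 2: E′(-0.3) = 0; t₂ = -0.3 − 0.1·0 = -0.3
Step 3: E′(-0.3) = 0; t₃ = -0.3 − 0.1·0 = -0.3

-0.3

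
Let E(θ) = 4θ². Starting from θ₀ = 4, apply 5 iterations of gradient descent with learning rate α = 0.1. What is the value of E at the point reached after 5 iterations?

0.0000065536

E′(θ) = 8θ
θ₁ = 4 − 0.1·32 = 0.8
θ₂ = 0.8 − 0.1·6.4 = 0.16
θ₃ = 0.16 − 0.1·1.28 = 0.032
θ₄ = 0.032 − 0.1·0.256 = 0.0064
θ₅ = 0.0064 − 0.1·0.0512 = 0.00128
E(0.00128) = 0.0000065536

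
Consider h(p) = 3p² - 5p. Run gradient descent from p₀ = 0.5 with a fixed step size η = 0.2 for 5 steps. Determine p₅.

h′(p) = 6p - 5
Step 1: h′(0.5) = -2; p₁ = 0.5 − 0.2·(-2) = 0.9
Step 2: h′(0.9) = 0.4; p₂ = 0.9 − 0.2·0.4 = 0.82
Step 3: h′(0.82) = -0.08; p₃ = 0.82 − 0.2·(-0.08) = 0.836
Step 4: h′(0.836) = 0.016; p₄ = 0.836 − 0.2·0.016 = 0.8328
Step 5: h′(0.8328) = -0.0032; p₅ = 0.8328 − 0.2·(-0.0032) = 0.83344

0.83344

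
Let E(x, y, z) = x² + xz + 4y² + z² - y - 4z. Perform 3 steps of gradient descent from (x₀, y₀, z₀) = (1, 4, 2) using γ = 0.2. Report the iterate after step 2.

(-0.24, 1.52, 1.84)

∇E = (2x + z, 8y - 1, x + 2z - 4)
Step 1: at (1, 4, 2), ∇E = (4, 31, 1) → (1, 4, 2) − 0.2·(4, 31, 1) = (0.2, -2.2, 1.8)
Step 2: at (0.2, -2.2, 1.8), ∇E = (2.2, -18.6, -0.2) → (0.2, -2.2, 1.8) − 0.2·(2.2, -18.6, -0.2) = (-0.24, 1.52, 1.84)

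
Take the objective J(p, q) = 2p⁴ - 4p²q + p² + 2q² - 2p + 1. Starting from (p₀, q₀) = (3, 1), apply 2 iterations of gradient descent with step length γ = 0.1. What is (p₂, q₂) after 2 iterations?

(3590.5808, 112.744)

∇J = (8p³ - 8pq + 2p - 2, -4p² + 4q)
Step 1: at (3, 1), ∇J = (196, -32) → (3, 1) − 0.1·(196, -32) = (-16.6, 4.2)
Step 2: at (-16.6, 4.2), ∇J = (-36071.808, -1085.44) → (-16.6, 4.2) − 0.1·(-36071.808, -1085.44) = (3590.5808, 112.744)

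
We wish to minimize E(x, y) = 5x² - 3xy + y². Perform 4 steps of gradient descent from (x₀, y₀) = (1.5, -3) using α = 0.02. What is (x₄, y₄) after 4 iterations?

(0.14106264, -2.35294128)

∇E = (10x - 3y, -3x + 2y)
(x₁, y₁) = (1.5, -3) − 0.02·(24, -10.5) = (1.02, -2.79)
(x₂, y₂) = (1.02, -2.79) − 0.02·(18.57, -8.64) = (0.6486, -2.6172)
(x₃, y₃) = (0.6486, -2.6172) − 0.02·(14.3376, -7.1802) = (0.361848, -2.473596)
(x₄, y₄) = (0.361848, -2.473596) − 0.02·(11.039268, -6.032736) = (0.14106264, -2.35294128)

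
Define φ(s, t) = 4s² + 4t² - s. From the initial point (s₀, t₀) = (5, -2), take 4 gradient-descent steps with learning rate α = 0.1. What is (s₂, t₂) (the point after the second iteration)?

∇φ = (8s - 1, 8t)
(s₁, t₁) = (5, -2) − 0.1·(39, -16) = (1.1, -0.4)
(s₂, t₂) = (1.1, -0.4) − 0.1·(7.8, -3.2) = (0.32, -0.08)

(0.32, -0.08)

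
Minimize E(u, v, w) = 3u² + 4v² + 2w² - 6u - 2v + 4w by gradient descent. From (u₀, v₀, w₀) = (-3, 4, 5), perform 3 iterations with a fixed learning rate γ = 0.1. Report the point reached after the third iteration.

∇E = (6u - 6, 8v - 2, 4w + 4)
Step 1: at (-3, 4, 5), ∇E = (-24, 30, 24) → (-3, 4, 5) − 0.1·(-24, 30, 24) = (-0.6, 1, 2.6)
Step 2: at (-0.6, 1, 2.6), ∇E = (-9.6, 6, 14.4) → (-0.6, 1, 2.6) − 0.1·(-9.6, 6, 14.4) = (0.36, 0.4, 1.16)
Step 3: at (0.36, 0.4, 1.16), ∇E = (-3.84, 1.2, 8.64) → (0.36, 0.4, 1.16) − 0.1·(-3.84, 1.2, 8.64) = (0.744, 0.28, 0.296)

(0.744, 0.28, 0.296)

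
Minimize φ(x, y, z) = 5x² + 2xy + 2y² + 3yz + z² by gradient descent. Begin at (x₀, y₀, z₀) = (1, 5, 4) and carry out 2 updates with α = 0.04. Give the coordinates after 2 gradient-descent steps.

(-0.1712, 2.672, 2.3968)

∇φ = (10x + 2y, 2x + 4y + 3z, 3y + 2z)
Step 1: at (1, 5, 4), ∇φ = (20, 34, 23) → (1, 5, 4) − 0.04·(20, 34, 23) = (0.2, 3.64, 3.08)
Step 2: at (0.2, 3.64, 3.08), ∇φ = (9.28, 24.2, 17.08) → (0.2, 3.64, 3.08) − 0.04·(9.28, 24.2, 17.08) = (-0.1712, 2.672, 2.3968)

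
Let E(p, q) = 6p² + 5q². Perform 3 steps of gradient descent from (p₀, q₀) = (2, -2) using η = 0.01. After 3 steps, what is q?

-1.458

∇E = (12p, 10q)
Step 1: at (2, -2), ∇E = (24, -20) → (2, -2) − 0.01·(24, -20) = (1.76, -1.8)
Step 2: at (1.76, -1.8), ∇E = (21.12, -18) → (1.76, -1.8) − 0.01·(21.12, -18) = (1.5488, -1.62)
Step 3: at (1.5488, -1.62), ∇E = (18.5856, -16.2) → (1.5488, -1.62) − 0.01·(18.5856, -16.2) = (1.362944, -1.458)
q = -1.458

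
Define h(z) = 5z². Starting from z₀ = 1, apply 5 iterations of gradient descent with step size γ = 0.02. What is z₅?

h′(z) = 10z
z₁ = 1 − 0.02·10 = 0.8
z₂ = 0.8 − 0.02·8 = 0.64
z₃ = 0.64 − 0.02·6.4 = 0.512
z₄ = 0.512 − 0.02·5.12 = 0.4096
z₅ = 0.4096 − 0.02·4.096 = 0.32768

0.32768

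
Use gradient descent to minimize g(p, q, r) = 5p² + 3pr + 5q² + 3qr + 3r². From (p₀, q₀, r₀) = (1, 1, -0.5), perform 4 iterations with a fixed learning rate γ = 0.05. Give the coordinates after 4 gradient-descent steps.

∇g = (10p + 3r, 10q + 3r, 3p + 3q + 6r)
(p₁, q₁, r₁) = (1, 1, -0.5) − 0.05·(8.5, 8.5, 3) = (0.575, 0.575, -0.65)
(p₂, q₂, r₂) = (0.575, 0.575, -0.65) − 0.05·(3.8, 3.8, -0.45) = (0.385, 0.385, -0.6275)
(p₃, q₃, r₃) = (0.385, 0.385, -0.6275) − 0.05·(1.9675, 1.9675, -1.455) = (0.286625, 0.286625, -0.55475)
(p₄, q₄, r₄) = (0.286625, 0.286625, -0.55475) − 0.05·(1.202, 1.202, -1.60875) = (0.226525, 0.226525, -0.4743125)

(0.226525, 0.226525, -0.4743125)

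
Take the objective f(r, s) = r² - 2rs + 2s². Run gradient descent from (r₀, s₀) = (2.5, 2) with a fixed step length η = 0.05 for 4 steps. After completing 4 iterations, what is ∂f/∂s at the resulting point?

∇f = (2r - 2s, -2r + 4s)
(r₁, s₁) = (2.5, 2) − 0.05·(1, 3) = (2.45, 1.85)
(r₂, s₂) = (2.45, 1.85) − 0.05·(1.2, 2.5) = (2.39, 1.725)
(r₃, s₃) = (2.39, 1.725) − 0.05·(1.33, 2.12) = (2.3235, 1.619)
(r₄, s₄) = (2.3235, 1.619) − 0.05·(1.409, 1.829) = (2.25305, 1.52755)
∂f/∂s at (2.25305, 1.52755) = 1.6041

1.6041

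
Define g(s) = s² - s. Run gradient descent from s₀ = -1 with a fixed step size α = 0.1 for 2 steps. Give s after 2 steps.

g′(s) = 2s - 1
Step 1: g′(-1) = -3; s₁ = -1 − 0.1·(-3) = -0.7
Step 2: g′(-0.7) = -2.4; s₂ = -0.7 − 0.1·(-2.4) = -0.46

-0.46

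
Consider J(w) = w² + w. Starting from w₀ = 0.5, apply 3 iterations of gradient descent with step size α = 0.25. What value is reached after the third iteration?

J′(w) = 2w + 1
w₁ = 0.5 − 0.25·2 = 0
w₂ = 0 − 0.25·1 = -0.25
w₃ = -0.25 − 0.25·0.5 = -0.375

-0.375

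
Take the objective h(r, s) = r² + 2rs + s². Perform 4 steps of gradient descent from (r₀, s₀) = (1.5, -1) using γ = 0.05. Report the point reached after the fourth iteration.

∇h = (2r + 2s, 2r + 2s)
(r₁, s₁) = (1.5, -1) − 0.05·(1, 1) = (1.45, -1.05)
(r₂, s₂) = (1.45, -1.05) − 0.05·(0.8, 0.8) = (1.41, -1.09)
(r₃, s₃) = (1.41, -1.09) − 0.05·(0.64, 0.64) = (1.378, -1.122)
(r₄, s₄) = (1.378, -1.122) − 0.05·(0.512, 0.512) = (1.3524, -1.1476)

(1.3524, -1.1476)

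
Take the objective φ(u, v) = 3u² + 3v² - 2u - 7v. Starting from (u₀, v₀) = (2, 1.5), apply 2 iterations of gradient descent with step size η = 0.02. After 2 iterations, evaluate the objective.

0.78069312

∇φ = (6u - 2, 6v - 7)
Step 1: at (2, 1.5), ∇φ = (10, 2) → (2, 1.5) − 0.02·(10, 2) = (1.8, 1.46)
Step 2: at (1.8, 1.46), ∇φ = (8.8, 1.76) → (1.8, 1.46) − 0.02·(8.8, 1.76) = (1.624, 1.4248)
φ(1.624, 1.4248) = 0.78069312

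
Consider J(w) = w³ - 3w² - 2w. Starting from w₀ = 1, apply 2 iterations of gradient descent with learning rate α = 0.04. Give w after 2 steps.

J′(w) = 3w² - 6w - 2
w₁ = 1 − 0.04·(-5) = 1.2
w₂ = 1.2 − 0.04·(-4.88) = 1.3952

1.3952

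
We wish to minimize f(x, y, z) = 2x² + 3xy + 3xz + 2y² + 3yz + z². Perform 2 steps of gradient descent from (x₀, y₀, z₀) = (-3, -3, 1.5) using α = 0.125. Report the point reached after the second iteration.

(-1.3828125, -1.3828125, 3.234375)

∇f = (4x + 3y + 3z, 3x + 4y + 3z, 3x + 3y + 2z)
(x₁, y₁, z₁) = (-3, -3, 1.5) − 0.125·(-16.5, -16.5, -15) = (-0.9375, -0.9375, 3.375)
(x₂, y₂, z₂) = (-0.9375, -0.9375, 3.375) − 0.125·(3.5625, 3.5625, 1.125) = (-1.3828125, -1.3828125, 3.234375)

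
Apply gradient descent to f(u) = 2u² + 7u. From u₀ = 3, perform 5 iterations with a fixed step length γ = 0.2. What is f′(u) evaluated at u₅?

f′(u) = 4u + 7
u₁ = 3 − 0.2·19 = -0.8
u₂ = -0.8 − 0.2·3.8 = -1.56
u₃ = -1.56 − 0.2·0.76 = -1.712
u₄ = -1.712 − 0.2·0.152 = -1.7424
u₅ = -1.7424 − 0.2·0.0304 = -1.74848
f′(u) at (-1.74848) = 0.00608

0.00608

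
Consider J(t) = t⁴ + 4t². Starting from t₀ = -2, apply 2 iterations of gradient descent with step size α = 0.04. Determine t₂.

J′(t) = 4t³ + 8t
Step 1: J′(-2) = -48; t₁ = -2 − 0.04·(-48) = -0.08
Step 2: J′(-0.08) = -0.642048; t₂ = -0.08 − 0.04·(-0.642048) = -0.05431808

-0.05431808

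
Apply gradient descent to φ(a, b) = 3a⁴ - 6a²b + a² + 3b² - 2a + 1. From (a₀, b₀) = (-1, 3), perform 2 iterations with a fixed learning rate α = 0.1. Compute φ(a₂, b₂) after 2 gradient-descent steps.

∇φ = (12a³ - 12ab + 2a - 2, -6a² + 6b)
(a₁, b₁) = (-1, 3) − 0.1·(20, 12) = (-3, 1.8)
(a₂, b₂) = (-3, 1.8) − 0.1·(-267.2, -43.2) = (23.72, 6.12)
φ(23.72, 6.12) = 929654.38701568

929654.38701568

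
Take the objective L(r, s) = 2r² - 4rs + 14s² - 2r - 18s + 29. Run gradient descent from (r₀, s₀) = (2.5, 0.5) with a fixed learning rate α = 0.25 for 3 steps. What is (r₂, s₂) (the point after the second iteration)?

∇L = (4r - 4s - 2, -4r + 28s - 18)
Step 1: at (2.5, 0.5), ∇L = (6, -14) → (2.5, 0.5) − 0.25·(6, -14) = (1, 4)
Step 2: at (1, 4), ∇L = (-14, 90) → (1, 4) − 0.25·(-14, 90) = (4.5, -18.5)

(4.5, -18.5)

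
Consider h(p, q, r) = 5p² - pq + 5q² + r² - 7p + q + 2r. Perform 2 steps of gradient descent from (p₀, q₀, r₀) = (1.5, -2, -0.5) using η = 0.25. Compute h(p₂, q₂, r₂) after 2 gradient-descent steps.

202.3271484375

∇h = (10p - q - 7, -p + 10q + 1, 2r + 2)
Step 1: at (1.5, -2, -0.5), ∇h = (10, -20.5, 1) → (1.5, -2, -0.5) − 0.25·(10, -20.5, 1) = (-1, 3.125, -0.75)
Step 2: at (-1, 3.125, -0.75), ∇h = (-20.125, 33.25, 0.5) → (-1, 3.125, -0.75) − 0.25·(-20.125, 33.25, 0.5) = (4.03125, -5.1875, -0.875)
h(4.03125, -5.1875, -0.875) = 202.3271484375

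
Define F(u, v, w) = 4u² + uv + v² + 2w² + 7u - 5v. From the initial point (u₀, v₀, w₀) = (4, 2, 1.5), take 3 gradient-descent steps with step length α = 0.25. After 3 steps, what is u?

-6.796875

∇F = (8u + v + 7, u + 2v - 5, 4w)
(u₁, v₁, w₁) = (4, 2, 1.5) − 0.25·(41, 3, 6) = (-6.25, 1.25, 0)
(u₂, v₂, w₂) = (-6.25, 1.25, 0) − 0.25·(-41.75, -8.75, 0) = (4.1875, 3.4375, 0)
(u₃, v₃, w₃) = (4.1875, 3.4375, 0) − 0.25·(43.9375, 6.0625, 0) = (-6.796875, 1.921875, 0)
u = -6.796875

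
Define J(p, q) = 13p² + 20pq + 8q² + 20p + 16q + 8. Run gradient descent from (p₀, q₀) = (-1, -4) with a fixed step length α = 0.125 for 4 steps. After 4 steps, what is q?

-507.5546875

∇J = (26p + 20q + 20, 20p + 16q + 16)
Step 1: at (-1, -4), ∇J = (-86, -68) → (-1, -4) − 0.125·(-86, -68) = (9.75, 4.5)
Step 2: at (9.75, 4.5), ∇J = (363.5, 283) → (9.75, 4.5) − 0.125·(363.5, 283) = (-35.6875, -30.875)
Step 3: at (-35.6875, -30.875), ∇J = (-1525.375, -1191.75) → (-35.6875, -30.875) − 0.125·(-1525.375, -1191.75) = (154.984375, 118.09375)
Step 4: at (154.984375, 118.09375), ∇J = (6411.46875, 5005.1875) → (154.984375, 118.09375) − 0.125·(6411.46875, 5005.1875) = (-646.44921875, -507.5546875)
q = -507.5546875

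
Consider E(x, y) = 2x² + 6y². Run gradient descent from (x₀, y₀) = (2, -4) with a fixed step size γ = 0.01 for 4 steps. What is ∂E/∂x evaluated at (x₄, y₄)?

∇E = (4x, 12y)
(x₁, y₁) = (2, -4) − 0.01·(8, -48) = (1.92, -3.52)
(x₂, y₂) = (1.92, -3.52) − 0.01·(7.68, -42.24) = (1.8432, -3.0976)
(x₃, y₃) = (1.8432, -3.0976) − 0.01·(7.3728, -37.1712) = (1.769472, -2.725888)
(x₄, y₄) = (1.769472, -2.725888) − 0.01·(7.077888, -32.710656) = (1.69869312, -2.39878144)
∂E/∂x at (1.69869312, -2.39878144) = 6.79477248

6.79477248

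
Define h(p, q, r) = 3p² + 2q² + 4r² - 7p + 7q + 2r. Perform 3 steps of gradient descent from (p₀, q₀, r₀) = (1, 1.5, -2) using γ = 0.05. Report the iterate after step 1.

∇h = (6p - 7, 4q + 7, 8r + 2)
(p₁, q₁, r₁) = (1, 1.5, -2) − 0.05·(-1, 13, -14) = (1.05, 0.85, -1.3)

(1.05, 0.85, -1.3)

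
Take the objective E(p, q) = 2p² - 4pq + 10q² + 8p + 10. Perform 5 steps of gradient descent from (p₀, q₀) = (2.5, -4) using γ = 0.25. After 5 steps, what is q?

∇E = (4p - 4q + 8, -4p + 20q)
Step 1: at (2.5, -4), ∇E = (34, -90) → (2.5, -4) − 0.25·(34, -90) = (-6, 18.5)
Step 2: at (-6, 18.5), ∇E = (-90, 394) → (-6, 18.5) − 0.25·(-90, 394) = (16.5, -80)
Step 3: at (16.5, -80), ∇E = (394, -1666) → (16.5, -80) − 0.25·(394, -1666) = (-82, 336.5)
Step 4: at (-82, 336.5), ∇E = (-1666, 7058) → (-82, 336.5) − 0.25·(-1666, 7058) = (334.5, -1428)
Step 5: at (334.5, -1428), ∇E = (7058, -29898) → (334.5, -1428) − 0.25·(7058, -29898) = (-1430, 6046.5)
q = 6046.5

6046.5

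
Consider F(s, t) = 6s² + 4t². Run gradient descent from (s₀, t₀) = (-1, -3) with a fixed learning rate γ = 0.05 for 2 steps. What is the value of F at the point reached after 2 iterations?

4.8192

∇F = (12s, 8t)
(s₁, t₁) = (-1, -3) − 0.05·(-12, -24) = (-0.4, -1.8)
(s₂, t₂) = (-0.4, -1.8) − 0.05·(-4.8, -14.4) = (-0.16, -1.08)
F(-0.16, -1.08) = 4.8192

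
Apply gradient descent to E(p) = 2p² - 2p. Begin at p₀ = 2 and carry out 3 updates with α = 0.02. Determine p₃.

1.668032

E′(p) = 4p - 2
p₁ = 2 − 0.02·6 = 1.88
p₂ = 1.88 − 0.02·5.52 = 1.7696
p₃ = 1.7696 − 0.02·5.0784 = 1.668032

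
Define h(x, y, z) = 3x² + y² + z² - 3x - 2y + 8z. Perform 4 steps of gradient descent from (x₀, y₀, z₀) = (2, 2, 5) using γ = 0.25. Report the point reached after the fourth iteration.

(0.59375, 1.0625, -3.4375)

∇h = (6x - 3, 2y - 2, 2z + 8)
Step 1: at (2, 2, 5), ∇h = (9, 2, 18) → (2, 2, 5) − 0.25·(9, 2, 18) = (-0.25, 1.5, 0.5)
Step 2: at (-0.25, 1.5, 0.5), ∇h = (-4.5, 1, 9) → (-0.25, 1.5, 0.5) − 0.25·(-4.5, 1, 9) = (0.875, 1.25, -1.75)
Step 3: at (0.875, 1.25, -1.75), ∇h = (2.25, 0.5, 4.5) → (0.875, 1.25, -1.75) − 0.25·(2.25, 0.5, 4.5) = (0.3125, 1.125, -2.875)
Step 4: at (0.3125, 1.125, -2.875), ∇h = (-1.125, 0.25, 2.25) → (0.3125, 1.125, -2.875) − 0.25·(-1.125, 0.25, 2.25) = (0.59375, 1.0625, -3.4375)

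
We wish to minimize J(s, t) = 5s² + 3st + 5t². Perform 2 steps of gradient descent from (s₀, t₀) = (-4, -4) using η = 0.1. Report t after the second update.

-0.36

∇J = (10s + 3t, 3s + 10t)
(s₁, t₁) = (-4, -4) − 0.1·(-52, -52) = (1.2, 1.2)
(s₂, t₂) = (1.2, 1.2) − 0.1·(15.6, 15.6) = (-0.36, -0.36)
t = -0.36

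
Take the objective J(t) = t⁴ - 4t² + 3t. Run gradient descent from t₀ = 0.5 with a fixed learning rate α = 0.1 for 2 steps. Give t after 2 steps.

0.62345

J′(t) = 4t³ - 8t + 3
Step 1: J′(0.5) = -0.5; t₁ = 0.5 − 0.1·(-0.5) = 0.55
Step 2: J′(0.55) = -0.7345; t₂ = 0.55 − 0.1·(-0.7345) = 0.62345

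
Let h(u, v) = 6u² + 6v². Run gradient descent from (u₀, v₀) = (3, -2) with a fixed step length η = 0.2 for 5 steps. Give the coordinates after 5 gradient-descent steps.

(-16.13472, 10.75648)

∇h = (12u, 12v)
Step 1: at (3, -2), ∇h = (36, -24) → (3, -2) − 0.2·(36, -24) = (-4.2, 2.8)
Step 2: at (-4.2, 2.8), ∇h = (-50.4, 33.6) → (-4.2, 2.8) − 0.2·(-50.4, 33.6) = (5.88, -3.92)
Step 3: at (5.88, -3.92), ∇h = (70.56, -47.04) → (5.88, -3.92) − 0.2·(70.56, -47.04) = (-8.232, 5.488)
Step 4: at (-8.232, 5.488), ∇h = (-98.784, 65.856) → (-8.232, 5.488) − 0.2·(-98.784, 65.856) = (11.5248, -7.6832)
Step 5: at (11.5248, -7.6832), ∇h = (138.2976, -92.1984) → (11.5248, -7.6832) − 0.2·(138.2976, -92.1984) = (-16.13472, 10.75648)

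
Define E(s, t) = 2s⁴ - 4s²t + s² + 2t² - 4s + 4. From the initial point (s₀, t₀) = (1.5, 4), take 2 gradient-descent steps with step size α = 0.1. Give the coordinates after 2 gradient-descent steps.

∇E = (8s³ - 8st + 2s - 4, -4s² + 4t)
Step 1: at (1.5, 4), ∇E = (-22, 7) → (1.5, 4) − 0.1·(-22, 7) = (3.7, 3.3)
Step 2: at (3.7, 3.3), ∇E = (310.944, -41.56) → (3.7, 3.3) − 0.1·(310.944, -41.56) = (-27.3944, 7.456)

(-27.3944, 7.456)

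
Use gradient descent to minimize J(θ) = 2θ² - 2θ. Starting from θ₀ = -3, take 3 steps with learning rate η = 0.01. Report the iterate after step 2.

-2.7256

J′(θ) = 4θ - 2
Step 1: J′(-3) = -14; θ₁ = -3 − 0.01·(-14) = -2.86
Step 2: J′(-2.86) = -13.44; θ₂ = -2.86 − 0.01·(-13.44) = -2.7256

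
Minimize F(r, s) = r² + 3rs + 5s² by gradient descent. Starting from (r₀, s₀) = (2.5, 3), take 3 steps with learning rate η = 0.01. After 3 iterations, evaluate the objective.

37.10242530254425

∇F = (2r + 3s, 3r + 10s)
Step 1: at (2.5, 3), ∇F = (14, 37.5) → (2.5, 3) − 0.01·(14, 37.5) = (2.36, 2.625)
Step 2: at (2.36, 2.625), ∇F = (12.595, 33.33) → (2.36, 2.625) − 0.01·(12.595, 33.33) = (2.23405, 2.2917)
Step 3: at (2.23405, 2.2917), ∇F = (11.3432, 29.61915) → (2.23405, 2.2917) − 0.01·(11.3432, 29.61915) = (2.120618, 1.9955085)
F(2.120618, 1.9955085) = 37.10242530254425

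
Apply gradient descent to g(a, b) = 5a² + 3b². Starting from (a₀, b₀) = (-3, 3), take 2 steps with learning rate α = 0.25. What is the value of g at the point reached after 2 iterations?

∇g = (10a, 6b)
(a₁, b₁) = (-3, 3) − 0.25·(-30, 18) = (4.5, -1.5)
(a₂, b₂) = (4.5, -1.5) − 0.25·(45, -9) = (-6.75, 0.75)
g(-6.75, 0.75) = 229.5

229.5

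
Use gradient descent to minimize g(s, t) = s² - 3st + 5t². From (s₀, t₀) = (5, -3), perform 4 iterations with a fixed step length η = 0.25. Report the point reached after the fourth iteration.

∇g = (2s - 3t, -3s + 10t)
Step 1: at (5, -3), ∇g = (19, -45) → (5, -3) − 0.25·(19, -45) = (0.25, 8.25)
Step 2: at (0.25, 8.25), ∇g = (-24.25, 81.75) → (0.25, 8.25) − 0.25·(-24.25, 81.75) = (6.3125, -12.1875)
Step 3: at (6.3125, -12.1875), ∇g = (49.1875, -140.8125) → (6.3125, -12.1875) − 0.25·(49.1875, -140.8125) = (-5.984375, 23.015625)
Step 4: at (-5.984375, 23.015625), ∇g = (-81.015625, 248.109375) → (-5.984375, 23.015625) − 0.25·(-81.015625, 248.109375) = (14.26953125, -39.01171875)

(14.26953125, -39.01171875)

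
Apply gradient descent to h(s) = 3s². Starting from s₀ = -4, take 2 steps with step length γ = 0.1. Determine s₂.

-0.64

h′(s) = 6s
Step 1: h′(-4) = -24; s₁ = -4 − 0.1·(-24) = -1.6
Step 2: h′(-1.6) = -9.6; s₂ = -1.6 − 0.1·(-9.6) = -0.64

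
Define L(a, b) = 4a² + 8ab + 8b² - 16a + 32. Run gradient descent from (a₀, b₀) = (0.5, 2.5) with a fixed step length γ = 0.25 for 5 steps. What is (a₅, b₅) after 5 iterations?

∇L = (8a + 8b - 16, 8a + 16b)
Step 1: at (0.5, 2.5), ∇L = (8, 44) → (0.5, 2.5) − 0.25·(8, 44) = (-1.5, -8.5)
Step 2: at (-1.5, -8.5), ∇L = (-96, -148) → (-1.5, -8.5) − 0.25·(-96, -148) = (22.5, 28.5)
Step 3: at (22.5, 28.5), ∇L = (392, 636) → (22.5, 28.5) − 0.25·(392, 636) = (-75.5, -130.5)
Step 4: at (-75.5, -130.5), ∇L = (-1664, -2692) → (-75.5, -130.5) − 0.25·(-1664, -2692) = (340.5, 542.5)
Step 5: at (340.5, 542.5), ∇L = (7048, 11404) → (340.5, 542.5) − 0.25·(7048, 11404) = (-1421.5, -2308.5)

(-1421.5, -2308.5)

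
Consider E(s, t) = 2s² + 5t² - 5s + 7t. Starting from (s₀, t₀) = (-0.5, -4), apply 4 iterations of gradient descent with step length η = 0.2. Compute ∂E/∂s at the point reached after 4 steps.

-0.0112

∇E = (4s - 5, 10t + 7)
Step 1: at (-0.5, -4), ∇E = (-7, -33) → (-0.5, -4) − 0.2·(-7, -33) = (0.9, 2.6)
Step 2: at (0.9, 2.6), ∇E = (-1.4, 33) → (0.9, 2.6) − 0.2·(-1.4, 33) = (1.18, -4)
Step 3: at (1.18, -4), ∇E = (-0.28, -33) → (1.18, -4) − 0.2·(-0.28, -33) = (1.236, 2.6)
Step 4: at (1.236, 2.6), ∇E = (-0.056, 33) → (1.236, 2.6) − 0.2·(-0.056, 33) = (1.2472, -4)
∂E/∂s at (1.2472, -4) = -0.0112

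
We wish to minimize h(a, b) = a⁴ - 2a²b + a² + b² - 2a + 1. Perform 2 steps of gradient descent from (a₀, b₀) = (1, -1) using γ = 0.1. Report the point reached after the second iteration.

(0.3088, -0.472)

∇h = (4a³ - 4ab + 2a - 2, -2a² + 2b)
(a₁, b₁) = (1, -1) − 0.1·(8, -4) = (0.2, -0.6)
(a₂, b₂) = (0.2, -0.6) − 0.1·(-1.088, -1.28) = (0.3088, -0.472)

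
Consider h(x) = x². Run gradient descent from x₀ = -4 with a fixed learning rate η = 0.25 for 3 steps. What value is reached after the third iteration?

h′(x) = 2x
Step 1: h′(-4) = -8; x₁ = -4 − 0.25·(-8) = -2
Step 2: h′(-2) = -4; x₂ = -2 − 0.25·(-4) = -1
Step 3: h′(-1) = -2; x₃ = -1 − 0.25·(-2) = -0.5

-0.5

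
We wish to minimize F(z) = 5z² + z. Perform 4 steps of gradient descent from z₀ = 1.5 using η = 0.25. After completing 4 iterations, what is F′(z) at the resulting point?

F′(z) = 10z + 1
Step 1: F′(1.5) = 16; z₁ = 1.5 − 0.25·16 = -2.5
Step 2: F′(-2.5) = -24; z₂ = -2.5 − 0.25·(-24) = 3.5
Step 3: F′(3.5) = 36; z₃ = 3.5 − 0.25·36 = -5.5
Step 4: F′(-5.5) = -54; z₄ = -5.5 − 0.25·(-54) = 8
F′(z) at (8) = 81

81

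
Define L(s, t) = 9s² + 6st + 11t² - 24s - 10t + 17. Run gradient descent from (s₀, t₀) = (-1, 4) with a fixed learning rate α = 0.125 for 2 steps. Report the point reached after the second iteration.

(5.1875, 9.0625)

∇L = (18s + 6t - 24, 6s + 22t - 10)
(s₁, t₁) = (-1, 4) − 0.125·(-18, 72) = (1.25, -5)
(s₂, t₂) = (1.25, -5) − 0.125·(-31.5, -112.5) = (5.1875, 9.0625)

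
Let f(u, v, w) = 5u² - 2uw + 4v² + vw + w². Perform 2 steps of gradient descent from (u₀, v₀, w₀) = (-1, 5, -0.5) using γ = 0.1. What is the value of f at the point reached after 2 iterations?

0.897825

∇f = (10u - 2w, 8v + w, -2u + v + 2w)
Step 1: at (-1, 5, -0.5), ∇f = (-9, 39.5, 6) → (-1, 5, -0.5) − 0.1·(-9, 39.5, 6) = (-0.1, 1.05, -1.1)
Step 2: at (-0.1, 1.05, -1.1), ∇f = (1.2, 7.3, -0.95) → (-0.1, 1.05, -1.1) − 0.1·(1.2, 7.3, -0.95) = (-0.22, 0.32, -1.005)
f(-0.22, 0.32, -1.005) = 0.897825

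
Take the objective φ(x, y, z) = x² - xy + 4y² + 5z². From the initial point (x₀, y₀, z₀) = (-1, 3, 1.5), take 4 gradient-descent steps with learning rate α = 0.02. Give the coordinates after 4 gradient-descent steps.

∇φ = (2x - y, -x + 8y, 10z)
Step 1: at (-1, 3, 1.5), ∇φ = (-5, 25, 15) → (-1, 3, 1.5) − 0.02·(-5, 25, 15) = (-0.9, 2.5, 1.2)
Step 2: at (-0.9, 2.5, 1.2), ∇φ = (-4.3, 20.9, 12) → (-0.9, 2.5, 1.2) − 0.02·(-4.3, 20.9, 12) = (-0.814, 2.082, 0.96)
Step 3: at (-0.814, 2.082, 0.96), ∇φ = (-3.71, 17.47, 9.6) → (-0.814, 2.082, 0.96) − 0.02·(-3.71, 17.47, 9.6) = (-0.7398, 1.7326, 0.768)
Step 4: at (-0.7398, 1.7326, 0.768), ∇φ = (-3.2122, 14.6006, 7.68) → (-0.7398, 1.7326, 0.768) − 0.02·(-3.2122, 14.6006, 7.68) = (-0.675556, 1.440588, 0.6144)

(-0.675556, 1.440588, 0.6144)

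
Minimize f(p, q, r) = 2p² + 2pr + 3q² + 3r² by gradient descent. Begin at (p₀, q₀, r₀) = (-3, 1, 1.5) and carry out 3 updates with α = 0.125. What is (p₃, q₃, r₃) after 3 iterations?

(-0.796875, 0.015625, 0.4921875)

∇f = (4p + 2r, 6q, 2p + 6r)
(p₁, q₁, r₁) = (-3, 1, 1.5) − 0.125·(-9, 6, 3) = (-1.875, 0.25, 1.125)
(p₂, q₂, r₂) = (-1.875, 0.25, 1.125) − 0.125·(-5.25, 1.5, 3) = (-1.21875, 0.0625, 0.75)
(p₃, q₃, r₃) = (-1.21875, 0.0625, 0.75) − 0.125·(-3.375, 0.375, 2.0625) = (-0.796875, 0.015625, 0.4921875)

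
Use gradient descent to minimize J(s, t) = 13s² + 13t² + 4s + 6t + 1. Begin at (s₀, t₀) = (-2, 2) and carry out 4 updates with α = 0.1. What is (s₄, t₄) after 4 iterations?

∇J = (26s + 4, 26t + 6)
Step 1: at (-2, 2), ∇J = (-48, 58) → (-2, 2) − 0.1·(-48, 58) = (2.8, -3.8)
Step 2: at (2.8, -3.8), ∇J = (76.8, -92.8) → (2.8, -3.8) − 0.1·(76.8, -92.8) = (-4.88, 5.48)
Step 3: at (-4.88, 5.48), ∇J = (-122.88, 148.48) → (-4.88, 5.48) − 0.1·(-122.88, 148.48) = (7.408, -9.368)
Step 4: at (7.408, -9.368), ∇J = (196.608, -237.568) → (7.408, -9.368) − 0.1·(196.608, -237.568) = (-12.2528, 14.3888)

(-12.2528, 14.3888)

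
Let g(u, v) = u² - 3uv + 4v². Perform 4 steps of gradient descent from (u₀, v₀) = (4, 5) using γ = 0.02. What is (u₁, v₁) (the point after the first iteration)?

(4.14, 4.44)

∇g = (2u - 3v, -3u + 8v)
Step 1: at (4, 5), ∇g = (-7, 28) → (4, 5) − 0.02·(-7, 28) = (4.14, 4.44)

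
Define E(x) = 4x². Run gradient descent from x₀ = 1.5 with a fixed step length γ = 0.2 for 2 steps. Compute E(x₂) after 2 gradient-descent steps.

E′(x) = 8x
Step 1: E′(1.5) = 12; x₁ = 1.5 − 0.2·12 = -0.9
Step 2: E′(-0.9) = -7.2; x₂ = -0.9 − 0.2·(-7.2) = 0.54
E(0.54) = 1.1664

1.1664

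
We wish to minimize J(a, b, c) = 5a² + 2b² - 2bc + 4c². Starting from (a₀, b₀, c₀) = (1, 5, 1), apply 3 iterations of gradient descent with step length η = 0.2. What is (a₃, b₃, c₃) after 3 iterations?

(-1, 0.056, 0.504)

∇J = (10a, 4b - 2c, -2b + 8c)
(a₁, b₁, c₁) = (1, 5, 1) − 0.2·(10, 18, -2) = (-1, 1.4, 1.4)
(a₂, b₂, c₂) = (-1, 1.4, 1.4) − 0.2·(-10, 2.8, 8.4) = (1, 0.84, -0.28)
(a₃, b₃, c₃) = (1, 0.84, -0.28) − 0.2·(10, 3.92, -3.92) = (-1, 0.056, 0.504)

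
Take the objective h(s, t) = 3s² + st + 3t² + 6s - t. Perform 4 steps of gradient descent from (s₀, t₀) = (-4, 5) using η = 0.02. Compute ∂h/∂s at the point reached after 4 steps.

-9.18385104

∇h = (6s + t + 6, s + 6t - 1)
Step 1: at (-4, 5), ∇h = (-13, 25) → (-4, 5) − 0.02·(-13, 25) = (-3.74, 4.5)
Step 2: at (-3.74, 4.5), ∇h = (-11.94, 22.26) → (-3.74, 4.5) − 0.02·(-11.94, 22.26) = (-3.5012, 4.0548)
Step 3: at (-3.5012, 4.0548), ∇h = (-10.9524, 19.8276) → (-3.5012, 4.0548) − 0.02·(-10.9524, 19.8276) = (-3.282152, 3.658248)
Step 4: at (-3.282152, 3.658248), ∇h = (-10.034664, 17.667336) → (-3.282152, 3.658248) − 0.02·(-10.034664, 17.667336) = (-3.08145872, 3.30490128)
∂h/∂s at (-3.08145872, 3.30490128) = -9.18385104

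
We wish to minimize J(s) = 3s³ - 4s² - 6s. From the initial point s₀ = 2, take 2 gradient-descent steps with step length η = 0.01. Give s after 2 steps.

J′(s) = 9s² - 8s - 6
s₁ = 2 − 0.01·14 = 1.86
s₂ = 1.86 − 0.01·10.2564 = 1.757436

1.757436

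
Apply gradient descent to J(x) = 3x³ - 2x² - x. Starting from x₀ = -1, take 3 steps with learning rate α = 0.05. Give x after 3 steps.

J′(x) = 9x² - 4x - 1
Step 1: J′(-1) = 12; x₁ = -1 − 0.05·12 = -1.6
Step 2: J′(-1.6) = 28.44; x₂ = -1.6 − 0.05·28.44 = -3.022
Step 3: J′(-3.022) = 93.280356; x₃ = -3.022 − 0.05·93.280356 = -7.6860178

-7.6860178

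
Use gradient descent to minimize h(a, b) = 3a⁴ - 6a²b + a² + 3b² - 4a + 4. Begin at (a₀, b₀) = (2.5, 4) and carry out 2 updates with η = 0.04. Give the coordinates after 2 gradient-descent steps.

∇h = (12a³ - 12ab + 2a - 4, -6a² + 6b)
(a₁, b₁) = (2.5, 4) − 0.04·(68.5, -13.5) = (-0.24, 4.54)
(a₂, b₂) = (-0.24, 4.54) − 0.04·(8.429312, 26.8944) = (-0.57717248, 3.464224)

(-0.57717248, 3.464224)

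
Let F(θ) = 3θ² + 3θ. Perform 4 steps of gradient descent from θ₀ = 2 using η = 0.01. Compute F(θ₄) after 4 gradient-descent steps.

10.67941759764528

F′(θ) = 6θ + 3
Step 1: F′(2) = 15; θ₁ = 2 − 0.01·15 = 1.85
Step 2: F′(1.85) = 14.1; θ₂ = 1.85 − 0.01·14.1 = 1.709
Step 3: F′(1.709) = 13.254; θ₃ = 1.709 − 0.01·13.254 = 1.57646
Step 4: F′(1.57646) = 12.45876; θ₄ = 1.57646 − 0.01·12.45876 = 1.4518724
F(1.4518724) = 10.67941759764528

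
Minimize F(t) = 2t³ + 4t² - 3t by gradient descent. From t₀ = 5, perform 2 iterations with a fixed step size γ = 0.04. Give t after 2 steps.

F′(t) = 6t² + 8t - 3
t₁ = 5 − 0.04·187 = -2.48
t₂ = -2.48 − 0.04·14.0624 = -3.042496

-3.042496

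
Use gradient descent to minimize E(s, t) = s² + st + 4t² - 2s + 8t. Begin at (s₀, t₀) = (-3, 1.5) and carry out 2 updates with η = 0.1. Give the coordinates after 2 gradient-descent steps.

(-1.66, -0.605)

∇E = (2s + t - 2, s + 8t + 8)
(s₁, t₁) = (-3, 1.5) − 0.1·(-6.5, 17) = (-2.35, -0.2)
(s₂, t₂) = (-2.35, -0.2) − 0.1·(-6.9, 4.05) = (-1.66, -0.605)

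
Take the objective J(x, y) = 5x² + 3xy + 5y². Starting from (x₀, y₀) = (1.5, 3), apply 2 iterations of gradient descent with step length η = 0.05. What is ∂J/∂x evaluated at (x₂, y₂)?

1.365

∇J = (10x + 3y, 3x + 10y)
Step 1: at (1.5, 3), ∇J = (24, 34.5) → (1.5, 3) − 0.05·(24, 34.5) = (0.3, 1.275)
Step 2: at (0.3, 1.275), ∇J = (6.825, 13.65) → (0.3, 1.275) − 0.05·(6.825, 13.65) = (-0.04125, 0.5925)
∂J/∂x at (-0.04125, 0.5925) = 1.365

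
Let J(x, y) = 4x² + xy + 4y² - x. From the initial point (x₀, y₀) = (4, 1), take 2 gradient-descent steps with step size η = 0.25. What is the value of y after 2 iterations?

∇J = (8x + y - 1, x + 8y)
(x₁, y₁) = (4, 1) − 0.25·(32, 12) = (-4, -2)
(x₂, y₂) = (-4, -2) − 0.25·(-35, -20) = (4.75, 3)
y = 3

3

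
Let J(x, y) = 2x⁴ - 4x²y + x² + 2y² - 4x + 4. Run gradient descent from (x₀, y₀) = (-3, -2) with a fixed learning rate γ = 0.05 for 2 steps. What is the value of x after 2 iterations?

∇J = (8x³ - 8xy + 2x - 4, -4x² + 4y)
Step 1: at (-3, -2), ∇J = (-274, -44) → (-3, -2) − 0.05·(-274, -44) = (10.7, 0.2)
Step 2: at (10.7, 0.2), ∇J = (9800.624, -457.16) → (10.7, 0.2) − 0.05·(9800.624, -457.16) = (-479.3312, 23.058)
x = -479.3312

-479.3312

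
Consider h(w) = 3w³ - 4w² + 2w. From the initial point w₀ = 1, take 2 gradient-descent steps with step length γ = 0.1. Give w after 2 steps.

h′(w) = 9w² - 8w + 2
Step 1: h′(1) = 3; w₁ = 1 − 0.1·3 = 0.7
Step 2: h′(0.7) = 0.81; w₂ = 0.7 − 0.1·0.81 = 0.619

0.619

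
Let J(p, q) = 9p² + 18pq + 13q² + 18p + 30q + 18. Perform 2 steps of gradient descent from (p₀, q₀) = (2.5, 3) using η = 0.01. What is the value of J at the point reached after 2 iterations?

∇J = (18p + 18q + 18, 18p + 26q + 30)
Step 1: at (2.5, 3), ∇J = (117, 153) → (2.5, 3) − 0.01·(117, 153) = (1.33, 1.47)
Step 2: at (1.33, 1.47), ∇J = (68.4, 92.16) → (1.33, 1.47) − 0.01·(68.4, 92.16) = (0.646, 0.5484)
J(0.646, 0.5484) = 60.12229248

60.12229248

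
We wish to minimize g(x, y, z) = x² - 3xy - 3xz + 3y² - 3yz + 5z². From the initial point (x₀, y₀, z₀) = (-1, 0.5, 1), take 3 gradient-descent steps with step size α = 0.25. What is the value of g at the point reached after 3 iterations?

∇g = (2x - 3y - 3z, -3x + 6y - 3z, -3x - 3y + 10z)
Step 1: at (-1, 0.5, 1), ∇g = (-6.5, 3, 11.5) → (-1, 0.5, 1) − 0.25·(-6.5, 3, 11.5) = (0.625, -0.25, -1.875)
Step 2: at (0.625, -0.25, -1.875), ∇g = (7.625, 2.25, -19.875) → (0.625, -0.25, -1.875) − 0.25·(7.625, 2.25, -19.875) = (-1.28125, -0.8125, 3.09375)
Step 3: at (-1.28125, -0.8125, 3.09375), ∇g = (-9.40625, -10.3125, 37.21875) → (-1.28125, -0.8125, 3.09375) − 0.25·(-9.40625, -10.3125, 37.21875) = (1.0703125, 1.765625, -6.2109375)
g(1.0703125, 1.765625, -6.2109375) = 250.54876708984375

250.54876708984375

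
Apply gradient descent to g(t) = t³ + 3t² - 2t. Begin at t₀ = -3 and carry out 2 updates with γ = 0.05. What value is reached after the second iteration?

g′(t) = 3t² + 6t - 2
t₁ = -3 − 0.05·7 = -3.35
t₂ = -3.35 − 0.05·11.5675 = -3.928375

-3.928375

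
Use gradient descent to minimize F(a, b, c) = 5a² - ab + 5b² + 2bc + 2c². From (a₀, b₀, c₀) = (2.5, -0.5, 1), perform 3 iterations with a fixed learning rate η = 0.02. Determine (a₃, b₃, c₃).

(1.261164, -0.251372, 0.82236)

∇F = (10a - b, -a + 10b + 2c, 2b + 4c)
(a₁, b₁, c₁) = (2.5, -0.5, 1) − 0.02·(25.5, -5.5, 3) = (1.99, -0.39, 0.94)
(a₂, b₂, c₂) = (1.99, -0.39, 0.94) − 0.02·(20.29, -4.01, 2.98) = (1.5842, -0.3098, 0.8804)
(a₃, b₃, c₃) = (1.5842, -0.3098, 0.8804) − 0.02·(16.1518, -2.9214, 2.902) = (1.261164, -0.251372, 0.82236)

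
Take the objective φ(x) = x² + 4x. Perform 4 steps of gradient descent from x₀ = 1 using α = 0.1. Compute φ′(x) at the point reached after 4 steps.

2.4576

φ′(x) = 2x + 4
x₁ = 1 − 0.1·6 = 0.4
x₂ = 0.4 − 0.1·4.8 = -0.08
x₃ = -0.08 − 0.1·3.84 = -0.464
x₄ = -0.464 − 0.1·3.072 = -0.7712
φ′(x) at (-0.7712) = 2.4576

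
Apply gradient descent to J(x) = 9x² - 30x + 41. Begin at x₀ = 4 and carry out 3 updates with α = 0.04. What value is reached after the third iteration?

J′(x) = 18x - 30
Step 1: J′(4) = 42; x₁ = 4 − 0.04·42 = 2.32
Step 2: J′(2.32) = 11.76; x₂ = 2.32 − 0.04·11.76 = 1.8496
Step 3: J′(1.8496) = 3.2928; x₃ = 1.8496 − 0.04·3.2928 = 1.717888

1.717888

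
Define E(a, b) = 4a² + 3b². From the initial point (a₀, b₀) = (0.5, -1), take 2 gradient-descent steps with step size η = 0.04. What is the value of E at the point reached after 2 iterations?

1.21467904

∇E = (8a, 6b)
(a₁, b₁) = (0.5, -1) − 0.04·(4, -6) = (0.34, -0.76)
(a₂, b₂) = (0.34, -0.76) − 0.04·(2.72, -4.56) = (0.2312, -0.5776)
E(0.2312, -0.5776) = 1.21467904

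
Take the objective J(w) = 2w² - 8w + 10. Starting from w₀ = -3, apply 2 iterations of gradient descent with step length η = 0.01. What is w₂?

J′(w) = 4w - 8
w₁ = -3 − 0.01·(-20) = -2.8
w₂ = -2.8 − 0.01·(-19.2) = -2.608

-2.608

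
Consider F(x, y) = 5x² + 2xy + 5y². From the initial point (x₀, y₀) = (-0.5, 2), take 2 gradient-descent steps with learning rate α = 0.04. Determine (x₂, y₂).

(-0.3752, 0.7808)

∇F = (10x + 2y, 2x + 10y)
(x₁, y₁) = (-0.5, 2) − 0.04·(-1, 19) = (-0.46, 1.24)
(x₂, y₂) = (-0.46, 1.24) − 0.04·(-2.12, 11.48) = (-0.3752, 0.7808)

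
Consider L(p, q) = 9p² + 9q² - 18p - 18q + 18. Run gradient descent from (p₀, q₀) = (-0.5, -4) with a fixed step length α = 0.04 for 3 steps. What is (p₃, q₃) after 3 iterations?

∇L = (18p - 18, 18q - 18)
Step 1: at (-0.5, -4), ∇L = (-27, -90) → (-0.5, -4) − 0.04·(-27, -90) = (0.58, -0.4)
Step 2: at (0.58, -0.4), ∇L = (-7.56, -25.2) → (0.58, -0.4) − 0.04·(-7.56, -25.2) = (0.8824, 0.608)
Step 3: at (0.8824, 0.608), ∇L = (-2.1168, -7.056) → (0.8824, 0.608) − 0.04·(-2.1168, -7.056) = (0.967072, 0.89024)

(0.967072, 0.89024)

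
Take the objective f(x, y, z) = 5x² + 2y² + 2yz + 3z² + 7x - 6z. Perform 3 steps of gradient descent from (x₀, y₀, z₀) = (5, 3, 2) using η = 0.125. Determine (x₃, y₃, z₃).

(-0.7890625, 0.03125, 0.8125)

∇f = (10x + 7, 4y + 2z, 2y + 6z - 6)
Step 1: at (5, 3, 2), ∇f = (57, 16, 12) → (5, 3, 2) − 0.125·(57, 16, 12) = (-2.125, 1, 0.5)
Step 2: at (-2.125, 1, 0.5), ∇f = (-14.25, 5, -1) → (-2.125, 1, 0.5) − 0.125·(-14.25, 5, -1) = (-0.34375, 0.375, 0.625)
Step 3: at (-0.34375, 0.375, 0.625), ∇f = (3.5625, 2.75, -1.5) → (-0.34375, 0.375, 0.625) − 0.125·(3.5625, 2.75, -1.5) = (-0.7890625, 0.03125, 0.8125)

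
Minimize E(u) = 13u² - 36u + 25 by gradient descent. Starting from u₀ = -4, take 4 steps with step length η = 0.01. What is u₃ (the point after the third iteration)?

-0.79736

E′(u) = 26u - 36
Step 1: E′(-4) = -140; u₁ = -4 − 0.01·(-140) = -2.6
Step 2: E′(-2.6) = -103.6; u₂ = -2.6 − 0.01·(-103.6) = -1.564
Step 3: E′(-1.564) = -76.664; u₃ = -1.564 − 0.01·(-76.664) = -0.79736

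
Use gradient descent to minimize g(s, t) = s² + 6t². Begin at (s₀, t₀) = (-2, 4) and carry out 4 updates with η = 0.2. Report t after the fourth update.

15.3664

∇g = (2s, 12t)
Step 1: at (-2, 4), ∇g = (-4, 48) → (-2, 4) − 0.2·(-4, 48) = (-1.2, -5.6)
Step 2: at (-1.2, -5.6), ∇g = (-2.4, -67.2) → (-1.2, -5.6) − 0.2·(-2.4, -67.2) = (-0.72, 7.84)
Step 3: at (-0.72, 7.84), ∇g = (-1.44, 94.08) → (-0.72, 7.84) − 0.2·(-1.44, 94.08) = (-0.432, -10.976)
Step 4: at (-0.432, -10.976), ∇g = (-0.864, -131.712) → (-0.432, -10.976) − 0.2·(-0.864, -131.712) = (-0.2592, 15.3664)
t = 15.3664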